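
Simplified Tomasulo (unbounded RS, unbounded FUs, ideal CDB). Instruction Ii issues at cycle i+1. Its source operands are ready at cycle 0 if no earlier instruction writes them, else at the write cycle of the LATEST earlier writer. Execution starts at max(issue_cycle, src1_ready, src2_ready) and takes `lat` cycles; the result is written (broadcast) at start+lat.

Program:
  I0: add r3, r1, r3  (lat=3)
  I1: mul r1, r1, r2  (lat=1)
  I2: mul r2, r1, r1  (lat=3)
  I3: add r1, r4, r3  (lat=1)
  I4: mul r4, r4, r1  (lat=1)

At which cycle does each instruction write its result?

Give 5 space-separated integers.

Answer: 4 3 6 5 6

Derivation:
I0 add r3: issue@1 deps=(None,None) exec_start@1 write@4
I1 mul r1: issue@2 deps=(None,None) exec_start@2 write@3
I2 mul r2: issue@3 deps=(1,1) exec_start@3 write@6
I3 add r1: issue@4 deps=(None,0) exec_start@4 write@5
I4 mul r4: issue@5 deps=(None,3) exec_start@5 write@6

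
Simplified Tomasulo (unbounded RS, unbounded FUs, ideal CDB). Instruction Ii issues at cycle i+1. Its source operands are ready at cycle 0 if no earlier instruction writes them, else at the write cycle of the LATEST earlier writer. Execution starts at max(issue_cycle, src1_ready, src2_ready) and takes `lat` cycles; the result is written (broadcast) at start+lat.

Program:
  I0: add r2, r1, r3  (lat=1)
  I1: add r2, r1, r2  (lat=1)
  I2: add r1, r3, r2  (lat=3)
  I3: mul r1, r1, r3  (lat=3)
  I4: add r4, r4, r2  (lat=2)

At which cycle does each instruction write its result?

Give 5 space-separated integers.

I0 add r2: issue@1 deps=(None,None) exec_start@1 write@2
I1 add r2: issue@2 deps=(None,0) exec_start@2 write@3
I2 add r1: issue@3 deps=(None,1) exec_start@3 write@6
I3 mul r1: issue@4 deps=(2,None) exec_start@6 write@9
I4 add r4: issue@5 deps=(None,1) exec_start@5 write@7

Answer: 2 3 6 9 7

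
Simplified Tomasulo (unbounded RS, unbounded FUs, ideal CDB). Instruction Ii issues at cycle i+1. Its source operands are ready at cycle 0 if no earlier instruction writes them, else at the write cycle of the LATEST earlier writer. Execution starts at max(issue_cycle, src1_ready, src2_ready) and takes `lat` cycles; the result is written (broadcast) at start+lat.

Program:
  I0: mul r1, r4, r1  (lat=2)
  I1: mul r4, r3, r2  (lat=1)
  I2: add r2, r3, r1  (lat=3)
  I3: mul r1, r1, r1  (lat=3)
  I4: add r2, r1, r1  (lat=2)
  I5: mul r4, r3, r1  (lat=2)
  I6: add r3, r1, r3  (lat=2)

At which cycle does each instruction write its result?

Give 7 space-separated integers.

Answer: 3 3 6 7 9 9 9

Derivation:
I0 mul r1: issue@1 deps=(None,None) exec_start@1 write@3
I1 mul r4: issue@2 deps=(None,None) exec_start@2 write@3
I2 add r2: issue@3 deps=(None,0) exec_start@3 write@6
I3 mul r1: issue@4 deps=(0,0) exec_start@4 write@7
I4 add r2: issue@5 deps=(3,3) exec_start@7 write@9
I5 mul r4: issue@6 deps=(None,3) exec_start@7 write@9
I6 add r3: issue@7 deps=(3,None) exec_start@7 write@9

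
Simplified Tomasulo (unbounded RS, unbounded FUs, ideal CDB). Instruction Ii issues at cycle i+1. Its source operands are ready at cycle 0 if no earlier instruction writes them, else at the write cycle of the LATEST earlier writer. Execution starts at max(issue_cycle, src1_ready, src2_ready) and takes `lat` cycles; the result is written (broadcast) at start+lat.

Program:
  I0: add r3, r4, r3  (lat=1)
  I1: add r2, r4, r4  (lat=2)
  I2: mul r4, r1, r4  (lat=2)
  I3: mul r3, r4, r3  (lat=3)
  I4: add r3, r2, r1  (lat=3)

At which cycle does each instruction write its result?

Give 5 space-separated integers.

I0 add r3: issue@1 deps=(None,None) exec_start@1 write@2
I1 add r2: issue@2 deps=(None,None) exec_start@2 write@4
I2 mul r4: issue@3 deps=(None,None) exec_start@3 write@5
I3 mul r3: issue@4 deps=(2,0) exec_start@5 write@8
I4 add r3: issue@5 deps=(1,None) exec_start@5 write@8

Answer: 2 4 5 8 8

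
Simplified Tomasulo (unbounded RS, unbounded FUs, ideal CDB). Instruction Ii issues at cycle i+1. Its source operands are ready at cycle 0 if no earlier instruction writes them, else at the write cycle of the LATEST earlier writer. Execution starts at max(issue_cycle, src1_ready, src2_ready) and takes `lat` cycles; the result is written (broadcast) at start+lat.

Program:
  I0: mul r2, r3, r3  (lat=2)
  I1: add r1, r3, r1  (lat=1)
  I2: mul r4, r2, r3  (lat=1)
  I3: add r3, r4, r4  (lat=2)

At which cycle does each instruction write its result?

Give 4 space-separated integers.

I0 mul r2: issue@1 deps=(None,None) exec_start@1 write@3
I1 add r1: issue@2 deps=(None,None) exec_start@2 write@3
I2 mul r4: issue@3 deps=(0,None) exec_start@3 write@4
I3 add r3: issue@4 deps=(2,2) exec_start@4 write@6

Answer: 3 3 4 6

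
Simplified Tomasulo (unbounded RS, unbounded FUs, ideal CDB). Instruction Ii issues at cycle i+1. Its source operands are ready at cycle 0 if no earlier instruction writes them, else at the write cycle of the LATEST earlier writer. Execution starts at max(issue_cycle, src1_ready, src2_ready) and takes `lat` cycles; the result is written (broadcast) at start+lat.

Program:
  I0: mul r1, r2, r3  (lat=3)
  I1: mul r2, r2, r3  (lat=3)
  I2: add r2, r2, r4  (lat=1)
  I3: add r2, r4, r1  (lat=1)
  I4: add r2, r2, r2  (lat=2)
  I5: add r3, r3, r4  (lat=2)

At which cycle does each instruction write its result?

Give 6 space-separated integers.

Answer: 4 5 6 5 7 8

Derivation:
I0 mul r1: issue@1 deps=(None,None) exec_start@1 write@4
I1 mul r2: issue@2 deps=(None,None) exec_start@2 write@5
I2 add r2: issue@3 deps=(1,None) exec_start@5 write@6
I3 add r2: issue@4 deps=(None,0) exec_start@4 write@5
I4 add r2: issue@5 deps=(3,3) exec_start@5 write@7
I5 add r3: issue@6 deps=(None,None) exec_start@6 write@8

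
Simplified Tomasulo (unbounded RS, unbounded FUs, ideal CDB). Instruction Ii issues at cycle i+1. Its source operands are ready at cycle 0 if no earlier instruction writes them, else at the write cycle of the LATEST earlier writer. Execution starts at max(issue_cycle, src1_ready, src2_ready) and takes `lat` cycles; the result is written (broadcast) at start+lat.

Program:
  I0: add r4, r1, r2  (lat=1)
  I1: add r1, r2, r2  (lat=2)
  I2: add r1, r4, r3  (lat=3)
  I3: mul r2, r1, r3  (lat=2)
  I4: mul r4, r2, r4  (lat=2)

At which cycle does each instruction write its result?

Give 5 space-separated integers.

Answer: 2 4 6 8 10

Derivation:
I0 add r4: issue@1 deps=(None,None) exec_start@1 write@2
I1 add r1: issue@2 deps=(None,None) exec_start@2 write@4
I2 add r1: issue@3 deps=(0,None) exec_start@3 write@6
I3 mul r2: issue@4 deps=(2,None) exec_start@6 write@8
I4 mul r4: issue@5 deps=(3,0) exec_start@8 write@10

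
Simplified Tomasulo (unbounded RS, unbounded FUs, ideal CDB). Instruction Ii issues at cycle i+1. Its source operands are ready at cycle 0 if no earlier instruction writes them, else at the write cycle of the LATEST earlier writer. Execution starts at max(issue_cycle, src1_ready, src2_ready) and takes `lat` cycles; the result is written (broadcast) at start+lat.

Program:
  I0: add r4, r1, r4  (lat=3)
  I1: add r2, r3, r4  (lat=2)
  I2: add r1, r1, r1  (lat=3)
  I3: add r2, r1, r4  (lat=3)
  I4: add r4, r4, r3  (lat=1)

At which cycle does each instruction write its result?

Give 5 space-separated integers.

I0 add r4: issue@1 deps=(None,None) exec_start@1 write@4
I1 add r2: issue@2 deps=(None,0) exec_start@4 write@6
I2 add r1: issue@3 deps=(None,None) exec_start@3 write@6
I3 add r2: issue@4 deps=(2,0) exec_start@6 write@9
I4 add r4: issue@5 deps=(0,None) exec_start@5 write@6

Answer: 4 6 6 9 6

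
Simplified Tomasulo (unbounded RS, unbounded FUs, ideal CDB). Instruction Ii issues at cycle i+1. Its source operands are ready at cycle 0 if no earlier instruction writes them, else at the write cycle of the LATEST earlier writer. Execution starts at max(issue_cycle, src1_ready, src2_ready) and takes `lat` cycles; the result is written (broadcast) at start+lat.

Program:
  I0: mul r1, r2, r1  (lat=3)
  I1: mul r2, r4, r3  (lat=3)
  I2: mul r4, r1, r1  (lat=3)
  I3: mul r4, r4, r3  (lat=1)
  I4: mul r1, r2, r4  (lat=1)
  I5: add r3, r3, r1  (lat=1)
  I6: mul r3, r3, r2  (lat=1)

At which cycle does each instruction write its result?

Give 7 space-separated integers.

I0 mul r1: issue@1 deps=(None,None) exec_start@1 write@4
I1 mul r2: issue@2 deps=(None,None) exec_start@2 write@5
I2 mul r4: issue@3 deps=(0,0) exec_start@4 write@7
I3 mul r4: issue@4 deps=(2,None) exec_start@7 write@8
I4 mul r1: issue@5 deps=(1,3) exec_start@8 write@9
I5 add r3: issue@6 deps=(None,4) exec_start@9 write@10
I6 mul r3: issue@7 deps=(5,1) exec_start@10 write@11

Answer: 4 5 7 8 9 10 11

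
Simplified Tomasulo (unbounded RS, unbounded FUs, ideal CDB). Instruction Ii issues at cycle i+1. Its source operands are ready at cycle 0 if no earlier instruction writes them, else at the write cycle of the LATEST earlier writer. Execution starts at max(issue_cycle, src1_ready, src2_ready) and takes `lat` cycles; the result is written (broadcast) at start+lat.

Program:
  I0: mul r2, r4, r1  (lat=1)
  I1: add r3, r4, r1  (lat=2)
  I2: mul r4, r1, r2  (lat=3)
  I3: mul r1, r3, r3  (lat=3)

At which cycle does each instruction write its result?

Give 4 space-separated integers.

Answer: 2 4 6 7

Derivation:
I0 mul r2: issue@1 deps=(None,None) exec_start@1 write@2
I1 add r3: issue@2 deps=(None,None) exec_start@2 write@4
I2 mul r4: issue@3 deps=(None,0) exec_start@3 write@6
I3 mul r1: issue@4 deps=(1,1) exec_start@4 write@7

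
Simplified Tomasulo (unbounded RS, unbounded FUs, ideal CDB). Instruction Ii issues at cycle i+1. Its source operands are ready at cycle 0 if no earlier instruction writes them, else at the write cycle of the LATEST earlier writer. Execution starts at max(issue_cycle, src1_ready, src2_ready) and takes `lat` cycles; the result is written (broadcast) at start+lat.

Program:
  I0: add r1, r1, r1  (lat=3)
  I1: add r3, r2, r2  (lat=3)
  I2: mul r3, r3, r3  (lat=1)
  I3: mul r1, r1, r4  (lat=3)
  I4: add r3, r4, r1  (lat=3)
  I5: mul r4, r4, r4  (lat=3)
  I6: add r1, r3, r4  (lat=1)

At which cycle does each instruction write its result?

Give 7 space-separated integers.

I0 add r1: issue@1 deps=(None,None) exec_start@1 write@4
I1 add r3: issue@2 deps=(None,None) exec_start@2 write@5
I2 mul r3: issue@3 deps=(1,1) exec_start@5 write@6
I3 mul r1: issue@4 deps=(0,None) exec_start@4 write@7
I4 add r3: issue@5 deps=(None,3) exec_start@7 write@10
I5 mul r4: issue@6 deps=(None,None) exec_start@6 write@9
I6 add r1: issue@7 deps=(4,5) exec_start@10 write@11

Answer: 4 5 6 7 10 9 11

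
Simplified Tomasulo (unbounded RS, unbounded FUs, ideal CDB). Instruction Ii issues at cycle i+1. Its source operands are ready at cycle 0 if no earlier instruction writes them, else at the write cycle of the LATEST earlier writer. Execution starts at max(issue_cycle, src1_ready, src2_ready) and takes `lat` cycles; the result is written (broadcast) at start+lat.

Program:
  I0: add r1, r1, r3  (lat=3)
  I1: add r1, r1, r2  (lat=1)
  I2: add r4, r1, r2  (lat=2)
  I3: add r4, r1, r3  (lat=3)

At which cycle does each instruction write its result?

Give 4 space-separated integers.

Answer: 4 5 7 8

Derivation:
I0 add r1: issue@1 deps=(None,None) exec_start@1 write@4
I1 add r1: issue@2 deps=(0,None) exec_start@4 write@5
I2 add r4: issue@3 deps=(1,None) exec_start@5 write@7
I3 add r4: issue@4 deps=(1,None) exec_start@5 write@8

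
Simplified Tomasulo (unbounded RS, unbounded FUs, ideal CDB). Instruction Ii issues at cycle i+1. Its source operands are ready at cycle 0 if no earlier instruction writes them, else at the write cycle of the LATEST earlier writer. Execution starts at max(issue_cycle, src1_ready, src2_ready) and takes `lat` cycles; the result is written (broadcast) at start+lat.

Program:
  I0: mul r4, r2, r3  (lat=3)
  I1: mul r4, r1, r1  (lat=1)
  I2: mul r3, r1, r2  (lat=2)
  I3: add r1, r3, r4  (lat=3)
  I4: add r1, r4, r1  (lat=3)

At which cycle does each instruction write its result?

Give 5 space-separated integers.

I0 mul r4: issue@1 deps=(None,None) exec_start@1 write@4
I1 mul r4: issue@2 deps=(None,None) exec_start@2 write@3
I2 mul r3: issue@3 deps=(None,None) exec_start@3 write@5
I3 add r1: issue@4 deps=(2,1) exec_start@5 write@8
I4 add r1: issue@5 deps=(1,3) exec_start@8 write@11

Answer: 4 3 5 8 11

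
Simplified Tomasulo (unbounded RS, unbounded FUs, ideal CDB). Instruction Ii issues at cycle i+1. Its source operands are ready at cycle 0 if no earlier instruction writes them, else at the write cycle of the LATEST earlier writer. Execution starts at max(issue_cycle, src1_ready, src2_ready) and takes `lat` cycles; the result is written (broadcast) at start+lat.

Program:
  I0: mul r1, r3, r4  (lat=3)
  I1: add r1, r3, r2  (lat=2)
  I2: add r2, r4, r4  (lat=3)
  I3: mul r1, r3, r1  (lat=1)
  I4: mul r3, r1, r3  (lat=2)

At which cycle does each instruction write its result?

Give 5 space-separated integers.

I0 mul r1: issue@1 deps=(None,None) exec_start@1 write@4
I1 add r1: issue@2 deps=(None,None) exec_start@2 write@4
I2 add r2: issue@3 deps=(None,None) exec_start@3 write@6
I3 mul r1: issue@4 deps=(None,1) exec_start@4 write@5
I4 mul r3: issue@5 deps=(3,None) exec_start@5 write@7

Answer: 4 4 6 5 7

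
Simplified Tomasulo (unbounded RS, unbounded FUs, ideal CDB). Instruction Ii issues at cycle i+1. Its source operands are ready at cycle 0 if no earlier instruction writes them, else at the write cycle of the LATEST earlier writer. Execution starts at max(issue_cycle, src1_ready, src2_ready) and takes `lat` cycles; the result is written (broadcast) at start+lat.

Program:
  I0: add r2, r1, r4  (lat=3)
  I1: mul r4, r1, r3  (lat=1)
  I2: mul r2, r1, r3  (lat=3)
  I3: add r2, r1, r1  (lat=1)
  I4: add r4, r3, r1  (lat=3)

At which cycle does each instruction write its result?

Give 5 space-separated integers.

Answer: 4 3 6 5 8

Derivation:
I0 add r2: issue@1 deps=(None,None) exec_start@1 write@4
I1 mul r4: issue@2 deps=(None,None) exec_start@2 write@3
I2 mul r2: issue@3 deps=(None,None) exec_start@3 write@6
I3 add r2: issue@4 deps=(None,None) exec_start@4 write@5
I4 add r4: issue@5 deps=(None,None) exec_start@5 write@8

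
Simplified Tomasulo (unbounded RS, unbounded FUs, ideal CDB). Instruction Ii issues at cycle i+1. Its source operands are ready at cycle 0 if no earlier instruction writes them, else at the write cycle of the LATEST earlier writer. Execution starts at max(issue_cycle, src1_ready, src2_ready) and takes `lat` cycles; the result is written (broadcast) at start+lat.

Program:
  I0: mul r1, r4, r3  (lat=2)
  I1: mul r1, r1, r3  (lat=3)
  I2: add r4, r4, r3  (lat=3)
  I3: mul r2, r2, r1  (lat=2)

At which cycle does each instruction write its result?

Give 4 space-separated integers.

Answer: 3 6 6 8

Derivation:
I0 mul r1: issue@1 deps=(None,None) exec_start@1 write@3
I1 mul r1: issue@2 deps=(0,None) exec_start@3 write@6
I2 add r4: issue@3 deps=(None,None) exec_start@3 write@6
I3 mul r2: issue@4 deps=(None,1) exec_start@6 write@8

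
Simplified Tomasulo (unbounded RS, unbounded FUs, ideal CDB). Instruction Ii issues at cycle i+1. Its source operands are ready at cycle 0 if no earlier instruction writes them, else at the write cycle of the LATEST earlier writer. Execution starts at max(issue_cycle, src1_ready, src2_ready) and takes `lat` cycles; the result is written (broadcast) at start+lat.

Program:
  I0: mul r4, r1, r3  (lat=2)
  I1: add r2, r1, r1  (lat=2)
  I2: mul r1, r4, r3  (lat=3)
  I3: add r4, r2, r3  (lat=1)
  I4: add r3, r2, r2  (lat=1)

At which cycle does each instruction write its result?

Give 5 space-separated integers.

I0 mul r4: issue@1 deps=(None,None) exec_start@1 write@3
I1 add r2: issue@2 deps=(None,None) exec_start@2 write@4
I2 mul r1: issue@3 deps=(0,None) exec_start@3 write@6
I3 add r4: issue@4 deps=(1,None) exec_start@4 write@5
I4 add r3: issue@5 deps=(1,1) exec_start@5 write@6

Answer: 3 4 6 5 6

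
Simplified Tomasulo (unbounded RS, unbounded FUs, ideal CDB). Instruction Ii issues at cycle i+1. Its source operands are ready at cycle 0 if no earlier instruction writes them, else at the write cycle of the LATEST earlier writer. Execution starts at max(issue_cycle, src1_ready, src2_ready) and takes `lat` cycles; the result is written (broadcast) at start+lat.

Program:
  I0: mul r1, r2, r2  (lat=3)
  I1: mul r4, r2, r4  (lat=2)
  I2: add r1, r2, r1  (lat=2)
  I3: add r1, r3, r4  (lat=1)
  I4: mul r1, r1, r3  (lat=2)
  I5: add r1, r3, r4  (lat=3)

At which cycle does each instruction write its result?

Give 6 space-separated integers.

I0 mul r1: issue@1 deps=(None,None) exec_start@1 write@4
I1 mul r4: issue@2 deps=(None,None) exec_start@2 write@4
I2 add r1: issue@3 deps=(None,0) exec_start@4 write@6
I3 add r1: issue@4 deps=(None,1) exec_start@4 write@5
I4 mul r1: issue@5 deps=(3,None) exec_start@5 write@7
I5 add r1: issue@6 deps=(None,1) exec_start@6 write@9

Answer: 4 4 6 5 7 9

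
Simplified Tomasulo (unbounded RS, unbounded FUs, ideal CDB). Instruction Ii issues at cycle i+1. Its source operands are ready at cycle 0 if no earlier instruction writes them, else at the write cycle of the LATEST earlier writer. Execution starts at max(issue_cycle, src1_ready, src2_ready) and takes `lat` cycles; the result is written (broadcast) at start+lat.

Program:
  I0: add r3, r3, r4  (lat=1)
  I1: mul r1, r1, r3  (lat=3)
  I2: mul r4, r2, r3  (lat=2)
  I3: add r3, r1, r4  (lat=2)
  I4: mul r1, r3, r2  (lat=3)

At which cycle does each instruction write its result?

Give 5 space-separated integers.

Answer: 2 5 5 7 10

Derivation:
I0 add r3: issue@1 deps=(None,None) exec_start@1 write@2
I1 mul r1: issue@2 deps=(None,0) exec_start@2 write@5
I2 mul r4: issue@3 deps=(None,0) exec_start@3 write@5
I3 add r3: issue@4 deps=(1,2) exec_start@5 write@7
I4 mul r1: issue@5 deps=(3,None) exec_start@7 write@10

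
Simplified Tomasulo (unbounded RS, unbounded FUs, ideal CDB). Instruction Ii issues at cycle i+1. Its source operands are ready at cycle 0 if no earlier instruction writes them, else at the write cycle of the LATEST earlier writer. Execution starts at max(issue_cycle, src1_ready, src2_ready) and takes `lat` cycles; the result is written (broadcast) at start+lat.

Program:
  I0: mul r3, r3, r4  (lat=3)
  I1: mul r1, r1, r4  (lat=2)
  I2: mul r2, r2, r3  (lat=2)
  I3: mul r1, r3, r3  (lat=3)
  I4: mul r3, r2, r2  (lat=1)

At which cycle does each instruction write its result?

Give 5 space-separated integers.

I0 mul r3: issue@1 deps=(None,None) exec_start@1 write@4
I1 mul r1: issue@2 deps=(None,None) exec_start@2 write@4
I2 mul r2: issue@3 deps=(None,0) exec_start@4 write@6
I3 mul r1: issue@4 deps=(0,0) exec_start@4 write@7
I4 mul r3: issue@5 deps=(2,2) exec_start@6 write@7

Answer: 4 4 6 7 7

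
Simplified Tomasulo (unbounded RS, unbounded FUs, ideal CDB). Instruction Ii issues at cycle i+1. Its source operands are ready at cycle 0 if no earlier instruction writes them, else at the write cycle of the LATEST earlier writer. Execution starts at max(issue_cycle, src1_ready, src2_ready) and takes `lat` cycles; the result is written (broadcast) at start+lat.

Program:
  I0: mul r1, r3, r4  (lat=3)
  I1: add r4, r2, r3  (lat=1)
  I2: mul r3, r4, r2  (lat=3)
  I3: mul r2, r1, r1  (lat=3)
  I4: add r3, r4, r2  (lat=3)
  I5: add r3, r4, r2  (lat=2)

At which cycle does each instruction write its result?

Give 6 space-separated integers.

I0 mul r1: issue@1 deps=(None,None) exec_start@1 write@4
I1 add r4: issue@2 deps=(None,None) exec_start@2 write@3
I2 mul r3: issue@3 deps=(1,None) exec_start@3 write@6
I3 mul r2: issue@4 deps=(0,0) exec_start@4 write@7
I4 add r3: issue@5 deps=(1,3) exec_start@7 write@10
I5 add r3: issue@6 deps=(1,3) exec_start@7 write@9

Answer: 4 3 6 7 10 9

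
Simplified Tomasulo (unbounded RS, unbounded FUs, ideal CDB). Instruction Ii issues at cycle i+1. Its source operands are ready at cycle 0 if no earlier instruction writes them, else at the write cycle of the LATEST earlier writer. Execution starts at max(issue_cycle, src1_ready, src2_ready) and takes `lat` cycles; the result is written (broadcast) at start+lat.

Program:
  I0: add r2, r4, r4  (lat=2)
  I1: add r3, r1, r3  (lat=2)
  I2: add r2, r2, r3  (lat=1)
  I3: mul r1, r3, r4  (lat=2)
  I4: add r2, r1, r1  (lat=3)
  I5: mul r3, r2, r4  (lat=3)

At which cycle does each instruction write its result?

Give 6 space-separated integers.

I0 add r2: issue@1 deps=(None,None) exec_start@1 write@3
I1 add r3: issue@2 deps=(None,None) exec_start@2 write@4
I2 add r2: issue@3 deps=(0,1) exec_start@4 write@5
I3 mul r1: issue@4 deps=(1,None) exec_start@4 write@6
I4 add r2: issue@5 deps=(3,3) exec_start@6 write@9
I5 mul r3: issue@6 deps=(4,None) exec_start@9 write@12

Answer: 3 4 5 6 9 12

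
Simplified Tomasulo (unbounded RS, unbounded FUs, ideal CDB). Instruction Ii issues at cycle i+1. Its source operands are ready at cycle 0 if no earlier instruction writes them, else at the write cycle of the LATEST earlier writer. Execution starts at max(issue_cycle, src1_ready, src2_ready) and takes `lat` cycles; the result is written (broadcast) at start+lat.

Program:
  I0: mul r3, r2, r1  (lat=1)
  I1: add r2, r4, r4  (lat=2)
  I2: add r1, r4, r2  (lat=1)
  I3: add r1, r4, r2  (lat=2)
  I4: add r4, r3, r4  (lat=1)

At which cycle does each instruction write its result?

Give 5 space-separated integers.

I0 mul r3: issue@1 deps=(None,None) exec_start@1 write@2
I1 add r2: issue@2 deps=(None,None) exec_start@2 write@4
I2 add r1: issue@3 deps=(None,1) exec_start@4 write@5
I3 add r1: issue@4 deps=(None,1) exec_start@4 write@6
I4 add r4: issue@5 deps=(0,None) exec_start@5 write@6

Answer: 2 4 5 6 6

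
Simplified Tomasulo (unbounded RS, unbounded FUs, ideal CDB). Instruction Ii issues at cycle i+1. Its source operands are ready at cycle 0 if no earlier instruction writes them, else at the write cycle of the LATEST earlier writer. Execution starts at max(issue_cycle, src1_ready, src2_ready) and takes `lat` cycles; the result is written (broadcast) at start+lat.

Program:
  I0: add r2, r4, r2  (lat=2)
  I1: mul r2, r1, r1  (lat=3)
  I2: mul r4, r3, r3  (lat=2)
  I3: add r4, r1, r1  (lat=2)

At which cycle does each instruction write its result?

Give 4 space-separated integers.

I0 add r2: issue@1 deps=(None,None) exec_start@1 write@3
I1 mul r2: issue@2 deps=(None,None) exec_start@2 write@5
I2 mul r4: issue@3 deps=(None,None) exec_start@3 write@5
I3 add r4: issue@4 deps=(None,None) exec_start@4 write@6

Answer: 3 5 5 6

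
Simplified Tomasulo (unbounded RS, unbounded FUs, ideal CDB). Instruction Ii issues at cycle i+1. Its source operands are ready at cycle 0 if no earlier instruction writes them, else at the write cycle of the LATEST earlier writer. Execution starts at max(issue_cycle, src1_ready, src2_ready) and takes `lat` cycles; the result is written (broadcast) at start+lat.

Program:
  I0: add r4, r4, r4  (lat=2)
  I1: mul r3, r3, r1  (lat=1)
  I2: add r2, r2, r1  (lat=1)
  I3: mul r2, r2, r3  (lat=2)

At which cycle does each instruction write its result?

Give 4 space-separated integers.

Answer: 3 3 4 6

Derivation:
I0 add r4: issue@1 deps=(None,None) exec_start@1 write@3
I1 mul r3: issue@2 deps=(None,None) exec_start@2 write@3
I2 add r2: issue@3 deps=(None,None) exec_start@3 write@4
I3 mul r2: issue@4 deps=(2,1) exec_start@4 write@6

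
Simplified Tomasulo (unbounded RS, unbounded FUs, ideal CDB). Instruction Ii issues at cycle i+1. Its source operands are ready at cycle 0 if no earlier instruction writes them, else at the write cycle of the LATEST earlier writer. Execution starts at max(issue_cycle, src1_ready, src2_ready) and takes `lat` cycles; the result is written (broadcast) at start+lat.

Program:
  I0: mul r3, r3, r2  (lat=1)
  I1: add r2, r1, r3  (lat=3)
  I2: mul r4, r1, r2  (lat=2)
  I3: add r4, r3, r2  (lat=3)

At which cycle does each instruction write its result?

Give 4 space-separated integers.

I0 mul r3: issue@1 deps=(None,None) exec_start@1 write@2
I1 add r2: issue@2 deps=(None,0) exec_start@2 write@5
I2 mul r4: issue@3 deps=(None,1) exec_start@5 write@7
I3 add r4: issue@4 deps=(0,1) exec_start@5 write@8

Answer: 2 5 7 8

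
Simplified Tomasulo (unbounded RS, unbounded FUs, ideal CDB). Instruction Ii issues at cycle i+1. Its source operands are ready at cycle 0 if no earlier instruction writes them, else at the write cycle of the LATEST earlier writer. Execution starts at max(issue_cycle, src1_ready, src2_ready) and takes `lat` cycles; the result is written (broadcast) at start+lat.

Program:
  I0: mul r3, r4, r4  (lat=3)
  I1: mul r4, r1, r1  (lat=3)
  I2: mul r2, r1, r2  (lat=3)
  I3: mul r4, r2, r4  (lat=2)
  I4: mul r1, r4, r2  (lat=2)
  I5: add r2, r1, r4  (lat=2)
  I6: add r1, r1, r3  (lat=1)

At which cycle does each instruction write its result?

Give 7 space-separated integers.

I0 mul r3: issue@1 deps=(None,None) exec_start@1 write@4
I1 mul r4: issue@2 deps=(None,None) exec_start@2 write@5
I2 mul r2: issue@3 deps=(None,None) exec_start@3 write@6
I3 mul r4: issue@4 deps=(2,1) exec_start@6 write@8
I4 mul r1: issue@5 deps=(3,2) exec_start@8 write@10
I5 add r2: issue@6 deps=(4,3) exec_start@10 write@12
I6 add r1: issue@7 deps=(4,0) exec_start@10 write@11

Answer: 4 5 6 8 10 12 11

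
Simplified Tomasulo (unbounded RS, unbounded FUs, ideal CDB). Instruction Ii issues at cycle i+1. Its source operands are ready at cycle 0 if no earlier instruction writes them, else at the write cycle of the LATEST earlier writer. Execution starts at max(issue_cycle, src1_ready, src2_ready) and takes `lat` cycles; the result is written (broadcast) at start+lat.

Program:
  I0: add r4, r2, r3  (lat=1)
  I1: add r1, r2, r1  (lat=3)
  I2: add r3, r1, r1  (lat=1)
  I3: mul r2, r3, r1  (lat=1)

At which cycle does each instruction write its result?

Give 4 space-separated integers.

Answer: 2 5 6 7

Derivation:
I0 add r4: issue@1 deps=(None,None) exec_start@1 write@2
I1 add r1: issue@2 deps=(None,None) exec_start@2 write@5
I2 add r3: issue@3 deps=(1,1) exec_start@5 write@6
I3 mul r2: issue@4 deps=(2,1) exec_start@6 write@7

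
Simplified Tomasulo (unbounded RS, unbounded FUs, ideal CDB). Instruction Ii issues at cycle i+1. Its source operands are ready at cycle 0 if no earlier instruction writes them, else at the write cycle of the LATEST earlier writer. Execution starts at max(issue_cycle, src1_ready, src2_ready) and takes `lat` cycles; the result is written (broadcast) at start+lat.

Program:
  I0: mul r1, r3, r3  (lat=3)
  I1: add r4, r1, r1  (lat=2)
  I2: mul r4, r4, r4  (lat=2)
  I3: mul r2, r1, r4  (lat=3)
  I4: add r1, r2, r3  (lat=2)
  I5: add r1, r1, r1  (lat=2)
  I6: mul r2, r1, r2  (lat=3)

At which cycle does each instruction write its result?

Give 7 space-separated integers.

Answer: 4 6 8 11 13 15 18

Derivation:
I0 mul r1: issue@1 deps=(None,None) exec_start@1 write@4
I1 add r4: issue@2 deps=(0,0) exec_start@4 write@6
I2 mul r4: issue@3 deps=(1,1) exec_start@6 write@8
I3 mul r2: issue@4 deps=(0,2) exec_start@8 write@11
I4 add r1: issue@5 deps=(3,None) exec_start@11 write@13
I5 add r1: issue@6 deps=(4,4) exec_start@13 write@15
I6 mul r2: issue@7 deps=(5,3) exec_start@15 write@18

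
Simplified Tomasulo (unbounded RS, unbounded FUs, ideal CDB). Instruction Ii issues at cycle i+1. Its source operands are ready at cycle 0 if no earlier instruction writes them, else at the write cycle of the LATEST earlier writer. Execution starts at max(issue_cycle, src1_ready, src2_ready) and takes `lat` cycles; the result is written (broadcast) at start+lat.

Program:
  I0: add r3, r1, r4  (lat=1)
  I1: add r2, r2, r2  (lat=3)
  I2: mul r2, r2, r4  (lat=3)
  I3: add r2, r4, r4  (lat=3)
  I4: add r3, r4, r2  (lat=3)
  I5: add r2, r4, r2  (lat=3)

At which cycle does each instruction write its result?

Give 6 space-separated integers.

Answer: 2 5 8 7 10 10

Derivation:
I0 add r3: issue@1 deps=(None,None) exec_start@1 write@2
I1 add r2: issue@2 deps=(None,None) exec_start@2 write@5
I2 mul r2: issue@3 deps=(1,None) exec_start@5 write@8
I3 add r2: issue@4 deps=(None,None) exec_start@4 write@7
I4 add r3: issue@5 deps=(None,3) exec_start@7 write@10
I5 add r2: issue@6 deps=(None,3) exec_start@7 write@10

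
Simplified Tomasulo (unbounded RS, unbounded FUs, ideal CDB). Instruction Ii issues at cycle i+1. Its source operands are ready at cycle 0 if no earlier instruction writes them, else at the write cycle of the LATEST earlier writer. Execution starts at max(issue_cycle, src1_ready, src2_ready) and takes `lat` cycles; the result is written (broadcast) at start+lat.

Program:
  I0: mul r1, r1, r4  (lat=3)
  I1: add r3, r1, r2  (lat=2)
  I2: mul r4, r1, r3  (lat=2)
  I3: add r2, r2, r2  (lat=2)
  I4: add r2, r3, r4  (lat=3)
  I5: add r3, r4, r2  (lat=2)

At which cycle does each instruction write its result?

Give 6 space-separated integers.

Answer: 4 6 8 6 11 13

Derivation:
I0 mul r1: issue@1 deps=(None,None) exec_start@1 write@4
I1 add r3: issue@2 deps=(0,None) exec_start@4 write@6
I2 mul r4: issue@3 deps=(0,1) exec_start@6 write@8
I3 add r2: issue@4 deps=(None,None) exec_start@4 write@6
I4 add r2: issue@5 deps=(1,2) exec_start@8 write@11
I5 add r3: issue@6 deps=(2,4) exec_start@11 write@13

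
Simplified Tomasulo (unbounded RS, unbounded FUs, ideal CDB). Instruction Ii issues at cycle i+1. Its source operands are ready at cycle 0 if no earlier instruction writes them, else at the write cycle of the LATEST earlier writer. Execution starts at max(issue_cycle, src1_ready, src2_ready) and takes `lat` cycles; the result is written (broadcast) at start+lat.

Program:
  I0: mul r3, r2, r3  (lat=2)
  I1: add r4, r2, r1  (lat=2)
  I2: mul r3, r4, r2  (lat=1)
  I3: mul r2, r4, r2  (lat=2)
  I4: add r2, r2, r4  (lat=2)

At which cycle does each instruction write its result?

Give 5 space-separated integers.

I0 mul r3: issue@1 deps=(None,None) exec_start@1 write@3
I1 add r4: issue@2 deps=(None,None) exec_start@2 write@4
I2 mul r3: issue@3 deps=(1,None) exec_start@4 write@5
I3 mul r2: issue@4 deps=(1,None) exec_start@4 write@6
I4 add r2: issue@5 deps=(3,1) exec_start@6 write@8

Answer: 3 4 5 6 8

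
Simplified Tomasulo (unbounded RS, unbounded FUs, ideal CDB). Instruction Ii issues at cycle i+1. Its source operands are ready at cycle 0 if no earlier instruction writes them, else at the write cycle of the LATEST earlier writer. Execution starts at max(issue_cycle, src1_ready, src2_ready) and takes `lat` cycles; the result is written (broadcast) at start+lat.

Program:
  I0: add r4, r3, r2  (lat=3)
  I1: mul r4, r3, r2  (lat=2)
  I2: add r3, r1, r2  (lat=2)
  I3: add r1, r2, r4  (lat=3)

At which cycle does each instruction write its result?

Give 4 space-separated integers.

I0 add r4: issue@1 deps=(None,None) exec_start@1 write@4
I1 mul r4: issue@2 deps=(None,None) exec_start@2 write@4
I2 add r3: issue@3 deps=(None,None) exec_start@3 write@5
I3 add r1: issue@4 deps=(None,1) exec_start@4 write@7

Answer: 4 4 5 7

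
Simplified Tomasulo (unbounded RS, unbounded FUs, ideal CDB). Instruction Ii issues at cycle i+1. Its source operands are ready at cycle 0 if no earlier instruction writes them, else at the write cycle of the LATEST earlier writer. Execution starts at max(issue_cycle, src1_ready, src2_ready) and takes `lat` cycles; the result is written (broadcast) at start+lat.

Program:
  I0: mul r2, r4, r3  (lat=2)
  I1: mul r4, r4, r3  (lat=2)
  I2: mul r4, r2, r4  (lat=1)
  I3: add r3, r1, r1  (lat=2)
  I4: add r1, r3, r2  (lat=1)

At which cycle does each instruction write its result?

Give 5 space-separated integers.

Answer: 3 4 5 6 7

Derivation:
I0 mul r2: issue@1 deps=(None,None) exec_start@1 write@3
I1 mul r4: issue@2 deps=(None,None) exec_start@2 write@4
I2 mul r4: issue@3 deps=(0,1) exec_start@4 write@5
I3 add r3: issue@4 deps=(None,None) exec_start@4 write@6
I4 add r1: issue@5 deps=(3,0) exec_start@6 write@7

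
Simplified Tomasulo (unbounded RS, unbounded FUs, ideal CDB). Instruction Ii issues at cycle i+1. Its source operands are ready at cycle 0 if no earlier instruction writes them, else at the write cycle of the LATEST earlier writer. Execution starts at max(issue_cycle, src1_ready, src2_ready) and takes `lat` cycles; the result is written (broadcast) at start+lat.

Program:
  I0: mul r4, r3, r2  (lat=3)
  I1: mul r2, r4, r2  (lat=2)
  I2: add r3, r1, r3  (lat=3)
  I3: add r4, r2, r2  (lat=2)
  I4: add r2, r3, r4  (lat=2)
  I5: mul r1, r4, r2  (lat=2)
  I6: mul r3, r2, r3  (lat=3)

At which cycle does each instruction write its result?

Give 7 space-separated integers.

I0 mul r4: issue@1 deps=(None,None) exec_start@1 write@4
I1 mul r2: issue@2 deps=(0,None) exec_start@4 write@6
I2 add r3: issue@3 deps=(None,None) exec_start@3 write@6
I3 add r4: issue@4 deps=(1,1) exec_start@6 write@8
I4 add r2: issue@5 deps=(2,3) exec_start@8 write@10
I5 mul r1: issue@6 deps=(3,4) exec_start@10 write@12
I6 mul r3: issue@7 deps=(4,2) exec_start@10 write@13

Answer: 4 6 6 8 10 12 13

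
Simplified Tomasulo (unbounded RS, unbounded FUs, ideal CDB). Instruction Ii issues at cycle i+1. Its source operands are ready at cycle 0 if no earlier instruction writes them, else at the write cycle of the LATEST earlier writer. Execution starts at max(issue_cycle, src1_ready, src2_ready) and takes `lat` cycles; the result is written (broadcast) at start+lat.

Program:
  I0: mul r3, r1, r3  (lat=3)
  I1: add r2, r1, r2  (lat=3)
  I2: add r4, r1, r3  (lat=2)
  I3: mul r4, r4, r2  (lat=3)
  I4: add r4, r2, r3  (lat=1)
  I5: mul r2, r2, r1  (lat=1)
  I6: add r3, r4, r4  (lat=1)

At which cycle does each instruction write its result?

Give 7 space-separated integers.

Answer: 4 5 6 9 6 7 8

Derivation:
I0 mul r3: issue@1 deps=(None,None) exec_start@1 write@4
I1 add r2: issue@2 deps=(None,None) exec_start@2 write@5
I2 add r4: issue@3 deps=(None,0) exec_start@4 write@6
I3 mul r4: issue@4 deps=(2,1) exec_start@6 write@9
I4 add r4: issue@5 deps=(1,0) exec_start@5 write@6
I5 mul r2: issue@6 deps=(1,None) exec_start@6 write@7
I6 add r3: issue@7 deps=(4,4) exec_start@7 write@8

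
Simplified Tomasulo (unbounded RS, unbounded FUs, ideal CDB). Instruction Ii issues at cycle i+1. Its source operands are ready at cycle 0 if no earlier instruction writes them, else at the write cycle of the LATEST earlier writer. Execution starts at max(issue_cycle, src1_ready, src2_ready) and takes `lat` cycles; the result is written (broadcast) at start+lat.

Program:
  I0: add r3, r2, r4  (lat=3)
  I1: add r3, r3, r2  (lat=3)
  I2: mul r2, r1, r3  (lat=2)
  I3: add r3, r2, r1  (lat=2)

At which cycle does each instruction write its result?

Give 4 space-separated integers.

I0 add r3: issue@1 deps=(None,None) exec_start@1 write@4
I1 add r3: issue@2 deps=(0,None) exec_start@4 write@7
I2 mul r2: issue@3 deps=(None,1) exec_start@7 write@9
I3 add r3: issue@4 deps=(2,None) exec_start@9 write@11

Answer: 4 7 9 11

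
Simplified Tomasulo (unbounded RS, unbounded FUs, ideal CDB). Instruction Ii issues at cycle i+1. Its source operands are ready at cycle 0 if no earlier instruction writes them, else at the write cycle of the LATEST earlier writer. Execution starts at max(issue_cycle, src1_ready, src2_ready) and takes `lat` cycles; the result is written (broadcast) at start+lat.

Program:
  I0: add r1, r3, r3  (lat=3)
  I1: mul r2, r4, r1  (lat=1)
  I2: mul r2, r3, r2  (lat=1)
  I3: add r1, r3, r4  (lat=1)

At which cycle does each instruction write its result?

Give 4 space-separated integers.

Answer: 4 5 6 5

Derivation:
I0 add r1: issue@1 deps=(None,None) exec_start@1 write@4
I1 mul r2: issue@2 deps=(None,0) exec_start@4 write@5
I2 mul r2: issue@3 deps=(None,1) exec_start@5 write@6
I3 add r1: issue@4 deps=(None,None) exec_start@4 write@5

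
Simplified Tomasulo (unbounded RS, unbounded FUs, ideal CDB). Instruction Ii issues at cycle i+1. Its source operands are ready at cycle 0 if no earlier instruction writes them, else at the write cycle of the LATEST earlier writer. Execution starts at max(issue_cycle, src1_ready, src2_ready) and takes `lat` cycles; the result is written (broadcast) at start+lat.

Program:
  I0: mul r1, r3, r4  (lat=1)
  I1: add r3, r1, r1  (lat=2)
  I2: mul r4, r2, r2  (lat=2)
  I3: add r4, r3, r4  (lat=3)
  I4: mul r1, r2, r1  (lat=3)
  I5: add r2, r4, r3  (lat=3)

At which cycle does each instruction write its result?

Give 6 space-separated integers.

Answer: 2 4 5 8 8 11

Derivation:
I0 mul r1: issue@1 deps=(None,None) exec_start@1 write@2
I1 add r3: issue@2 deps=(0,0) exec_start@2 write@4
I2 mul r4: issue@3 deps=(None,None) exec_start@3 write@5
I3 add r4: issue@4 deps=(1,2) exec_start@5 write@8
I4 mul r1: issue@5 deps=(None,0) exec_start@5 write@8
I5 add r2: issue@6 deps=(3,1) exec_start@8 write@11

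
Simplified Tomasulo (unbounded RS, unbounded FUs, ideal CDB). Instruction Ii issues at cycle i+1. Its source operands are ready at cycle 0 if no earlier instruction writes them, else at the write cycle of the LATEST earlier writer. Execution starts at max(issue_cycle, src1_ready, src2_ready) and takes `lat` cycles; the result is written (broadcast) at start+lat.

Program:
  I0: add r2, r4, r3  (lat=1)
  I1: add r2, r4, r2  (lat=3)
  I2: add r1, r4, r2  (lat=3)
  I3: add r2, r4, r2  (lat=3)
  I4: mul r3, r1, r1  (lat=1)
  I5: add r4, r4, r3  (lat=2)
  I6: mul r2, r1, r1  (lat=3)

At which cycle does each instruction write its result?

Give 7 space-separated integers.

I0 add r2: issue@1 deps=(None,None) exec_start@1 write@2
I1 add r2: issue@2 deps=(None,0) exec_start@2 write@5
I2 add r1: issue@3 deps=(None,1) exec_start@5 write@8
I3 add r2: issue@4 deps=(None,1) exec_start@5 write@8
I4 mul r3: issue@5 deps=(2,2) exec_start@8 write@9
I5 add r4: issue@6 deps=(None,4) exec_start@9 write@11
I6 mul r2: issue@7 deps=(2,2) exec_start@8 write@11

Answer: 2 5 8 8 9 11 11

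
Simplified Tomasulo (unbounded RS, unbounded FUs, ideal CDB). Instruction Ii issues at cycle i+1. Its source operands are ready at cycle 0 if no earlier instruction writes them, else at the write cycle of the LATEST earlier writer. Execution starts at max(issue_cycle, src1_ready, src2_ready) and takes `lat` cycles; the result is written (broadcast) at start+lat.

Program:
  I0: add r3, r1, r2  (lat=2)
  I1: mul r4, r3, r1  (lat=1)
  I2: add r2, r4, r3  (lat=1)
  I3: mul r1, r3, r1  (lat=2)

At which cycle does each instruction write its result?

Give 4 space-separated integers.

I0 add r3: issue@1 deps=(None,None) exec_start@1 write@3
I1 mul r4: issue@2 deps=(0,None) exec_start@3 write@4
I2 add r2: issue@3 deps=(1,0) exec_start@4 write@5
I3 mul r1: issue@4 deps=(0,None) exec_start@4 write@6

Answer: 3 4 5 6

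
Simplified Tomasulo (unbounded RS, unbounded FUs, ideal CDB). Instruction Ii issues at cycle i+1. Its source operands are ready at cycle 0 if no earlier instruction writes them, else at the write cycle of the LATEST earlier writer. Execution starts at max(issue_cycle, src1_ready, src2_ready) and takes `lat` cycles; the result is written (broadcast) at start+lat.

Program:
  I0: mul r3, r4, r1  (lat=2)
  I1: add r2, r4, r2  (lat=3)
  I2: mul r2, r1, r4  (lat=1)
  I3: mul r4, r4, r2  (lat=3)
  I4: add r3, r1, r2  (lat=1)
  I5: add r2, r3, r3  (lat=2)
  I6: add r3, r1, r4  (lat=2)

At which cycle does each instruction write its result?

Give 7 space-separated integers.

I0 mul r3: issue@1 deps=(None,None) exec_start@1 write@3
I1 add r2: issue@2 deps=(None,None) exec_start@2 write@5
I2 mul r2: issue@3 deps=(None,None) exec_start@3 write@4
I3 mul r4: issue@4 deps=(None,2) exec_start@4 write@7
I4 add r3: issue@5 deps=(None,2) exec_start@5 write@6
I5 add r2: issue@6 deps=(4,4) exec_start@6 write@8
I6 add r3: issue@7 deps=(None,3) exec_start@7 write@9

Answer: 3 5 4 7 6 8 9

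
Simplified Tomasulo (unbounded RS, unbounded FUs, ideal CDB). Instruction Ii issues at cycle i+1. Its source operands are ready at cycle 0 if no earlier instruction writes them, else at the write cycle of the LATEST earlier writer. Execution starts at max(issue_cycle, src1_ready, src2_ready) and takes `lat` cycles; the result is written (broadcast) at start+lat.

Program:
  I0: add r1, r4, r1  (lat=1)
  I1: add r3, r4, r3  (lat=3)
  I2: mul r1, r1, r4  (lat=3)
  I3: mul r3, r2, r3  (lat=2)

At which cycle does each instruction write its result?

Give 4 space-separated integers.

Answer: 2 5 6 7

Derivation:
I0 add r1: issue@1 deps=(None,None) exec_start@1 write@2
I1 add r3: issue@2 deps=(None,None) exec_start@2 write@5
I2 mul r1: issue@3 deps=(0,None) exec_start@3 write@6
I3 mul r3: issue@4 deps=(None,1) exec_start@5 write@7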